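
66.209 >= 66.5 False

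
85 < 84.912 False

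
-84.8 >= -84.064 False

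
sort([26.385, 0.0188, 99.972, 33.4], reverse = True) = [99.972, 33.4, 26.385, 0.0188]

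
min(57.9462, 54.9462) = 54.9462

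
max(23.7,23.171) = 23.7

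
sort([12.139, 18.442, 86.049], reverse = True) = [86.049, 18.442, 12.139]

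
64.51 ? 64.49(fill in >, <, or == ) >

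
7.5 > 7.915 False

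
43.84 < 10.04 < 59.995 False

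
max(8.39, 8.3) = 8.39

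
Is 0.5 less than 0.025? No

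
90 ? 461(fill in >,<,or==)<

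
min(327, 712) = 327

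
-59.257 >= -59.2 False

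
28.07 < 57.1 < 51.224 False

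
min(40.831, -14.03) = -14.03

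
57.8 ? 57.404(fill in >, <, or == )>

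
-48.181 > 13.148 False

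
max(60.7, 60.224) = 60.7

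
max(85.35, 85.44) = 85.44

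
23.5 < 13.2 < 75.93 False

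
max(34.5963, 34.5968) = 34.5968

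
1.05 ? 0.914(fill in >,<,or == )>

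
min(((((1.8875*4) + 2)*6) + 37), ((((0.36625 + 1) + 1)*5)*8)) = 94.3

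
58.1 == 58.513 False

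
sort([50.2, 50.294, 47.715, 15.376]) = [15.376, 47.715, 50.2, 50.294]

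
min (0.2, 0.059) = 0.059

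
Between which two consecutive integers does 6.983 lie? 6 and 7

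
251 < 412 True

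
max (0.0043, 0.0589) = 0.0589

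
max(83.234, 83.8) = 83.8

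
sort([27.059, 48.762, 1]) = [1, 27.059, 48.762]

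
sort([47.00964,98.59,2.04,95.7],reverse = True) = [98.59,95.7,47.00964,2.04]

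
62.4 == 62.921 False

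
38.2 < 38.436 True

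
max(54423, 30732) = 54423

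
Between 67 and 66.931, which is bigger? 67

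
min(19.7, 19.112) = 19.112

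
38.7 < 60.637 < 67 True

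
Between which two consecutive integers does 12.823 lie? 12 and 13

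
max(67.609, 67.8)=67.8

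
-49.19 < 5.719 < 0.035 False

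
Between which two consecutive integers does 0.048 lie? 0 and 1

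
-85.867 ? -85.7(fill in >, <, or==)<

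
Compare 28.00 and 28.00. They are equal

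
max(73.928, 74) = 74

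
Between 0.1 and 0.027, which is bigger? 0.1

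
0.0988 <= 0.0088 False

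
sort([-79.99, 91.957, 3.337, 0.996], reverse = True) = [91.957, 3.337, 0.996, -79.99]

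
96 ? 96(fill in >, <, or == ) ==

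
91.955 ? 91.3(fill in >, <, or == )>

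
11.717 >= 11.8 False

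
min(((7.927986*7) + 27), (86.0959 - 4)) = 82.0959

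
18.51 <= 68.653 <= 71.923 True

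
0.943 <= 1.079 True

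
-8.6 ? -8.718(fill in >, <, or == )>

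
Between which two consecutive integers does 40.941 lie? 40 and 41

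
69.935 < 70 True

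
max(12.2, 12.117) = 12.2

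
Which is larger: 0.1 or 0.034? 0.1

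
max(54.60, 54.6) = 54.6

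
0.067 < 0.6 True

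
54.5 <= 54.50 True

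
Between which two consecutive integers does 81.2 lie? 81 and 82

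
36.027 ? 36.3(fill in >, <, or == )<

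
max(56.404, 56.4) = 56.404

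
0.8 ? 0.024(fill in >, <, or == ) >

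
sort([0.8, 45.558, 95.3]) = [0.8, 45.558, 95.3]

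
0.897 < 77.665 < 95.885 True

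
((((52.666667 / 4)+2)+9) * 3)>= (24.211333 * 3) False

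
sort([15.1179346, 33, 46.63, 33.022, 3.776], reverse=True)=[46.63, 33.022, 33, 15.1179346, 3.776]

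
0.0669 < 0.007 False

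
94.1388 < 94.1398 True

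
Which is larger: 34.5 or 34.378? 34.5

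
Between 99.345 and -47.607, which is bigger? 99.345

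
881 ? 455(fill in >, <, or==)>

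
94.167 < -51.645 False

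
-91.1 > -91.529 True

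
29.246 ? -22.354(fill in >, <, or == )>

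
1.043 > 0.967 True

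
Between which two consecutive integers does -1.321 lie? -2 and -1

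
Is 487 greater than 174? Yes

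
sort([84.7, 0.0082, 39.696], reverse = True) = [84.7, 39.696, 0.0082]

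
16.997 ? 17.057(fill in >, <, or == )<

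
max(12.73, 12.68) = 12.73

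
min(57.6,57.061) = 57.061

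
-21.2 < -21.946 False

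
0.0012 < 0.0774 True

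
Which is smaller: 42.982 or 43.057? 42.982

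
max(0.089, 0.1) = 0.1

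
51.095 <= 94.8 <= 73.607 False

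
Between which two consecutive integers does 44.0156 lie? 44 and 45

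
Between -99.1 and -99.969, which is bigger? -99.1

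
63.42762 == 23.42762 False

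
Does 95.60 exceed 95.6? No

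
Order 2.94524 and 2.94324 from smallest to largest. 2.94324,2.94524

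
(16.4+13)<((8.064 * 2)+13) False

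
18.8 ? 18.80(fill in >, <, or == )==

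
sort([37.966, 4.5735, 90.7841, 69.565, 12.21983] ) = [4.5735, 12.21983, 37.966, 69.565, 90.7841]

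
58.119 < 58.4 True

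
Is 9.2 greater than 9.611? No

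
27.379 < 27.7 True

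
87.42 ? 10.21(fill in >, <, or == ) >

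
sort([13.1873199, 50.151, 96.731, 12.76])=[12.76, 13.1873199, 50.151, 96.731]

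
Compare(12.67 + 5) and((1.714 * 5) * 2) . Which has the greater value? (12.67 + 5)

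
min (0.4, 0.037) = 0.037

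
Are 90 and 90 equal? Yes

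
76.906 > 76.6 True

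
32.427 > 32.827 False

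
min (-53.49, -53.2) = -53.49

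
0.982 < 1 True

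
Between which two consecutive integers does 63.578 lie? 63 and 64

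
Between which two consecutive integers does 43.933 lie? 43 and 44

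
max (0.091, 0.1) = 0.1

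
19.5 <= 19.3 False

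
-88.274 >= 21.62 False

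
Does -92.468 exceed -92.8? Yes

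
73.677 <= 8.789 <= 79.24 False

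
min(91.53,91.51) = 91.51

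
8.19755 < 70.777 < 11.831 False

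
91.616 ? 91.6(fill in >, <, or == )>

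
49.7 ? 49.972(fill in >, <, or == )<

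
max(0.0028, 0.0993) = 0.0993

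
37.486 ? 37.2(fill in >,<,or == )>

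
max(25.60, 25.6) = 25.6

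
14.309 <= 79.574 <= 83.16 True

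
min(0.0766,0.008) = 0.008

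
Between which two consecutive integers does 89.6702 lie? 89 and 90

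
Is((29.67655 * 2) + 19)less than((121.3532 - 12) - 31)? Yes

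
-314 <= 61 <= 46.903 False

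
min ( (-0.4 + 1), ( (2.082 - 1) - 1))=0.082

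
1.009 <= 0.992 False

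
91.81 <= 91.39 False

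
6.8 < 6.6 False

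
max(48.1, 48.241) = 48.241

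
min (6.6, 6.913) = 6.6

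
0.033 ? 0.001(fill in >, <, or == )>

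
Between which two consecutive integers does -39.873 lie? -40 and -39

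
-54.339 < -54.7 False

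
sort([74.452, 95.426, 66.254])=[66.254, 74.452, 95.426]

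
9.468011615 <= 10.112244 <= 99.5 True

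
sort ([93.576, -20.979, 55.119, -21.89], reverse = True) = [93.576, 55.119, -20.979, -21.89]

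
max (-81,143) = 143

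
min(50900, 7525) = 7525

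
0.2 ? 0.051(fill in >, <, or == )>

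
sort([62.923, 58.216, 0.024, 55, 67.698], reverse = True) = [67.698, 62.923, 58.216, 55, 0.024]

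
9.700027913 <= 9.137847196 False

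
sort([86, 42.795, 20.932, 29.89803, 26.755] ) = [20.932, 26.755, 29.89803, 42.795, 86]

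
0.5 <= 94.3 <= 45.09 False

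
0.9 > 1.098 False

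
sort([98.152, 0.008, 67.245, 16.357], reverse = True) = [98.152, 67.245, 16.357, 0.008]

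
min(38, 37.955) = 37.955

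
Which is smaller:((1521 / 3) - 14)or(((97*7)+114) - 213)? ((1521 / 3) - 14)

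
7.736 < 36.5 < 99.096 True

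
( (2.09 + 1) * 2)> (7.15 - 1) True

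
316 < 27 False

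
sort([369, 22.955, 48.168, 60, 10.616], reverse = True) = [369, 60, 48.168, 22.955, 10.616]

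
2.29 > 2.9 False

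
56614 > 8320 True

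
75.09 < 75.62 True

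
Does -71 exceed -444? Yes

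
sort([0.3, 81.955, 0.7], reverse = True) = [81.955, 0.7, 0.3]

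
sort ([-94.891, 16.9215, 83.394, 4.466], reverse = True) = [83.394, 16.9215, 4.466, -94.891]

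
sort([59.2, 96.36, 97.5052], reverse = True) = [97.5052, 96.36, 59.2]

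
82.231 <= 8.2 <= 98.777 False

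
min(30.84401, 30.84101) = 30.84101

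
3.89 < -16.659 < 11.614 False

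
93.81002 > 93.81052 False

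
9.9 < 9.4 False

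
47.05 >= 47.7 False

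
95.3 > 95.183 True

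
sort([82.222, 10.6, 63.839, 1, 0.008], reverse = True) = [82.222, 63.839, 10.6, 1, 0.008]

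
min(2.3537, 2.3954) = 2.3537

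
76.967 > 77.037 False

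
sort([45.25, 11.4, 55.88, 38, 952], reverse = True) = [952, 55.88, 45.25, 38, 11.4]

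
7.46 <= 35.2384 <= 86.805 True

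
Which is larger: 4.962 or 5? 5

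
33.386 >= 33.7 False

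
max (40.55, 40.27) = 40.55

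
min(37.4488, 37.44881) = 37.4488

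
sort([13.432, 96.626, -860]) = [-860, 13.432, 96.626]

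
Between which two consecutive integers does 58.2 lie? 58 and 59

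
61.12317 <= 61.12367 True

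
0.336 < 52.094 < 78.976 True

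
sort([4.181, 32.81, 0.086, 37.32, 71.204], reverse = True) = [71.204, 37.32, 32.81, 4.181, 0.086]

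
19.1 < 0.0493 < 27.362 False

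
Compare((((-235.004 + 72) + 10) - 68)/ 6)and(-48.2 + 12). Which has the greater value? (-48.2 + 12)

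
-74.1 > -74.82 True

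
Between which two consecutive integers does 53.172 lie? 53 and 54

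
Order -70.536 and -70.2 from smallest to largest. -70.536, -70.2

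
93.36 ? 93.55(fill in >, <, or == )<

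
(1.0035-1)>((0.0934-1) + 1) False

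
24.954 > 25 False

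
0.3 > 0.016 True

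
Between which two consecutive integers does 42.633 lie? 42 and 43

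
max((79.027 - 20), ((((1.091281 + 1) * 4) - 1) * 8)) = 59.027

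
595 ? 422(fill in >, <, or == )>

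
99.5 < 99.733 True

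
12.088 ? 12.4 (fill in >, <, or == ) <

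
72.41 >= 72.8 False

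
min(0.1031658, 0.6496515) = 0.1031658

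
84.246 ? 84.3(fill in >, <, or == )<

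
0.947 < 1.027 True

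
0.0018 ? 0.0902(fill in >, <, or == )<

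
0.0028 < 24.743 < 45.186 True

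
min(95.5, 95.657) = 95.5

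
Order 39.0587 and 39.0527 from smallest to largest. 39.0527, 39.0587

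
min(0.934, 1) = 0.934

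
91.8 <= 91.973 True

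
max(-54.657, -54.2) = -54.2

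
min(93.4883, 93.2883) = 93.2883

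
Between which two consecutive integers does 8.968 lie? 8 and 9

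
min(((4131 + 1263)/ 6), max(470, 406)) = 470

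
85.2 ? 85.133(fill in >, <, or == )>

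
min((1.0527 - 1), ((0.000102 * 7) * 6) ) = 0.004284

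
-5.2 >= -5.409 True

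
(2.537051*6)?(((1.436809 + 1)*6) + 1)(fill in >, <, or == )<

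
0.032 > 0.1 False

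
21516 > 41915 False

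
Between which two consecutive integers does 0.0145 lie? 0 and 1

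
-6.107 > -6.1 False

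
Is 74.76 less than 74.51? No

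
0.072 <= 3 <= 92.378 True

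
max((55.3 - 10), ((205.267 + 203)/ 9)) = 45.363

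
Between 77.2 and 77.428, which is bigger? 77.428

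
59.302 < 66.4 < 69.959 True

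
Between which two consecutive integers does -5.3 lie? -6 and -5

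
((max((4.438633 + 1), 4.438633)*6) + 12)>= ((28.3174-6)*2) False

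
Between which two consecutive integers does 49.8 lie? 49 and 50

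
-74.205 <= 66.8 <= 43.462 False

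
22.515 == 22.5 False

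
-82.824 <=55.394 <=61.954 True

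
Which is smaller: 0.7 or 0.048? 0.048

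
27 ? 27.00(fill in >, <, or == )==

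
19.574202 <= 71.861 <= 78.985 True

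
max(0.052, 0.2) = 0.2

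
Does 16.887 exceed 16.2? Yes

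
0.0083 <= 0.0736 True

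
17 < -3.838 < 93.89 False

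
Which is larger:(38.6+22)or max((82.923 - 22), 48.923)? max((82.923 - 22), 48.923)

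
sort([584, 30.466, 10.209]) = [10.209, 30.466, 584]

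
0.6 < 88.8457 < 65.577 False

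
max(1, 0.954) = 1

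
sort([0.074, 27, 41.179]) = [0.074, 27, 41.179]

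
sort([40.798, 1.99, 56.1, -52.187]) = [-52.187, 1.99, 40.798, 56.1]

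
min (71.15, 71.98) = 71.15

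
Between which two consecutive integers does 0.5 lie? 0 and 1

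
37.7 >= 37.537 True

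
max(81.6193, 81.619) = 81.6193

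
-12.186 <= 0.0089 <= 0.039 True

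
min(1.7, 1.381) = 1.381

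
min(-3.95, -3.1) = -3.95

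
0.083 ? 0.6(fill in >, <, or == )<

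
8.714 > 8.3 True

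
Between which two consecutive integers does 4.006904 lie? 4 and 5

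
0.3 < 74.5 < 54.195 False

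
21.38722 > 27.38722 False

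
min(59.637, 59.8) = 59.637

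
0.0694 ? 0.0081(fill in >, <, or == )>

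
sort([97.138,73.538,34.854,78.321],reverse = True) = [97.138,78.321,73.538,34.854]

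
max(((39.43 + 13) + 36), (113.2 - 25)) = 88.43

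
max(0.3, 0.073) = 0.3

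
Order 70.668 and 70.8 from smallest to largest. 70.668, 70.8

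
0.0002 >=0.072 False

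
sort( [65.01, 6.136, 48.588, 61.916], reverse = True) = [65.01, 61.916, 48.588, 6.136]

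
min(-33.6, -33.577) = -33.6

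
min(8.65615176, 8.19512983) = 8.19512983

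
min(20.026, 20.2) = 20.026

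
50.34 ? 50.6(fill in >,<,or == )<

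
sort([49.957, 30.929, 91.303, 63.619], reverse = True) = [91.303, 63.619, 49.957, 30.929]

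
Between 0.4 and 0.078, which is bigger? 0.4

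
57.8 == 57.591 False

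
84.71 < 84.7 False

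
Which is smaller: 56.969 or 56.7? 56.7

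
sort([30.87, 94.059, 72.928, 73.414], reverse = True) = [94.059, 73.414, 72.928, 30.87]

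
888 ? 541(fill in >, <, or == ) >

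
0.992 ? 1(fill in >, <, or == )<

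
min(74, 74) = 74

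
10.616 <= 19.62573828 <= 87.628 True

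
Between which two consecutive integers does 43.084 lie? 43 and 44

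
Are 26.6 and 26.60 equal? Yes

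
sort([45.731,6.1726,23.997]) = [6.1726,23.997,45.731]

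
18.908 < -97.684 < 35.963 False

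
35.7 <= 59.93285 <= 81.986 True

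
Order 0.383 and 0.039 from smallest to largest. 0.039, 0.383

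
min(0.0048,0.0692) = 0.0048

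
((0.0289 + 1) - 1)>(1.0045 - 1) True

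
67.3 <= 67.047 False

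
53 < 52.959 False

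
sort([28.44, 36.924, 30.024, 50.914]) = [28.44, 30.024, 36.924, 50.914]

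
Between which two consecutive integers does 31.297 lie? 31 and 32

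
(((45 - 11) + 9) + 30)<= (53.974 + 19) False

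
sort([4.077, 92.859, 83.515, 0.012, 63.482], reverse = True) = [92.859, 83.515, 63.482, 4.077, 0.012]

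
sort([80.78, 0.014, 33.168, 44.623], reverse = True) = [80.78, 44.623, 33.168, 0.014]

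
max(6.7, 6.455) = 6.7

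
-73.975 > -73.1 False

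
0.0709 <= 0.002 False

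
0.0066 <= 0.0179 True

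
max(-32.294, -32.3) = -32.294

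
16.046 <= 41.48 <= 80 True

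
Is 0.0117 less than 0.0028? No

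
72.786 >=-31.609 True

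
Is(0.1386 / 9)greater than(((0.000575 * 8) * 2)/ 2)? Yes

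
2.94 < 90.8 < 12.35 False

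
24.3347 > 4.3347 True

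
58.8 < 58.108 False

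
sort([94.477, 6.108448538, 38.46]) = [6.108448538, 38.46, 94.477]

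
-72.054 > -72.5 True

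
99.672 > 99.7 False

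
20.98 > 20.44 True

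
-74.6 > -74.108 False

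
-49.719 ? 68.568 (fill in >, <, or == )<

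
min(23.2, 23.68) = 23.2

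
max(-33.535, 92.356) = 92.356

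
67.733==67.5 False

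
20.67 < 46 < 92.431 True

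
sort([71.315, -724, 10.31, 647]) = [-724, 10.31, 71.315, 647]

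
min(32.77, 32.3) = 32.3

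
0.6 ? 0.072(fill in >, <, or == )>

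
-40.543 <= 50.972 True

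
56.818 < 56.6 False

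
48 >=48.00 True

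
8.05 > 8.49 False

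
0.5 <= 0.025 False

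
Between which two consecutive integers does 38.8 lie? 38 and 39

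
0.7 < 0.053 False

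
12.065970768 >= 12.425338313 False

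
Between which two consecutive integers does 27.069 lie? 27 and 28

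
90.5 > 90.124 True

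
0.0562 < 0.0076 False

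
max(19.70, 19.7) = 19.7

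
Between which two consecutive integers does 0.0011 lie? 0 and 1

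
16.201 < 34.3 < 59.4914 True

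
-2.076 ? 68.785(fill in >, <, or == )<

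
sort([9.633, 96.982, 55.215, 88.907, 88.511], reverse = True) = [96.982, 88.907, 88.511, 55.215, 9.633]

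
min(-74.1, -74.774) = -74.774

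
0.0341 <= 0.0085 False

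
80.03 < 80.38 True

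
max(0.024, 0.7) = 0.7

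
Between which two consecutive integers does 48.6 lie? 48 and 49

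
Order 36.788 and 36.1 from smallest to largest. 36.1, 36.788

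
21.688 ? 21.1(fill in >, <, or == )>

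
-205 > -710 True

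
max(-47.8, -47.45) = -47.45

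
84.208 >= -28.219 True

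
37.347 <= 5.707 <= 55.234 False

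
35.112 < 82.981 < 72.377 False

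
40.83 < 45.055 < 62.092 True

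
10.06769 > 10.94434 False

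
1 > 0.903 True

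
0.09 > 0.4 False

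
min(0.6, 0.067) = 0.067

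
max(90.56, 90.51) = 90.56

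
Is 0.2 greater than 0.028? Yes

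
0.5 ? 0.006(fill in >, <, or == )>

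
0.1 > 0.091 True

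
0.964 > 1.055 False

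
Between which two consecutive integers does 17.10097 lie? 17 and 18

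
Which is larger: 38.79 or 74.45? 74.45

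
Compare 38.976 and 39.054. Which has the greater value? 39.054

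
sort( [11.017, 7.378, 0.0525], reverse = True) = [11.017, 7.378, 0.0525]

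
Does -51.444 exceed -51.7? Yes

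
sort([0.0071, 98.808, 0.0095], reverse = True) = [98.808, 0.0095, 0.0071]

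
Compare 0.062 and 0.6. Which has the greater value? 0.6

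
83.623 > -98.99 True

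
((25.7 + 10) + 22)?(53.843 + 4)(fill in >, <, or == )<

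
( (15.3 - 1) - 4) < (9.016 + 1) False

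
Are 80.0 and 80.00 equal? Yes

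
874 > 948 False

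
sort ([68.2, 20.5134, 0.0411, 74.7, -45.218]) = [-45.218, 0.0411, 20.5134, 68.2, 74.7]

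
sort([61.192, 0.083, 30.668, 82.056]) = [0.083, 30.668, 61.192, 82.056]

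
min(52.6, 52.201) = 52.201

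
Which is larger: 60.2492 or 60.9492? 60.9492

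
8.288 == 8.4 False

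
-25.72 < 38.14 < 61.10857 True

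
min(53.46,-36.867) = -36.867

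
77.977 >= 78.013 False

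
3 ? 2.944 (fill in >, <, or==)>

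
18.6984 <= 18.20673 False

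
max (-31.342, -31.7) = -31.342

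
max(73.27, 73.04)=73.27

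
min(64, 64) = 64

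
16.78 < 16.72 False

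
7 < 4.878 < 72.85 False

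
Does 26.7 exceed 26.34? Yes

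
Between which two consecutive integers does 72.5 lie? 72 and 73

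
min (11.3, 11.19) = 11.19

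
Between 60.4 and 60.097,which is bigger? 60.4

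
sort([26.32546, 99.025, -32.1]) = [-32.1, 26.32546, 99.025]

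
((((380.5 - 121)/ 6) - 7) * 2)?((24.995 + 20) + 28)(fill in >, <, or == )<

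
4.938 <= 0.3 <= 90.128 False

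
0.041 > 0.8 False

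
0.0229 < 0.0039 False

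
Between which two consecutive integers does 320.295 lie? 320 and 321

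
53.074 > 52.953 True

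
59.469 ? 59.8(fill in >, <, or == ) <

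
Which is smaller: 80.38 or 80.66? 80.38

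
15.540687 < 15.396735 False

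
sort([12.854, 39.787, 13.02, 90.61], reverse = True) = [90.61, 39.787, 13.02, 12.854]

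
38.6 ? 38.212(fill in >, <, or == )>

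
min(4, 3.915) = 3.915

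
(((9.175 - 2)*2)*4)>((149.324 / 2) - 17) False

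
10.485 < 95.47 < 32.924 False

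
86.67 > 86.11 True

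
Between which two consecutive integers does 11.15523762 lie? 11 and 12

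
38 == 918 False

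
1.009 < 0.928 False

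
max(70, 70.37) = 70.37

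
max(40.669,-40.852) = 40.669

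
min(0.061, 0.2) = 0.061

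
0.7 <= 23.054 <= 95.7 True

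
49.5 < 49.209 False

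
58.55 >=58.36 True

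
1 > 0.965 True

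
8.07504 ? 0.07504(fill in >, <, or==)>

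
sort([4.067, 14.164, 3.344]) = [3.344, 4.067, 14.164]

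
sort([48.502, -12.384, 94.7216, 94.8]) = [-12.384, 48.502, 94.7216, 94.8]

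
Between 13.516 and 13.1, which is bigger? 13.516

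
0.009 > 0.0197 False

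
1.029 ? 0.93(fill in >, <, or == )>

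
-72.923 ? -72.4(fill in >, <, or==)<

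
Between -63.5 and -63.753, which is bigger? -63.5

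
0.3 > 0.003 True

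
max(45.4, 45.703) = 45.703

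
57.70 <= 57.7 True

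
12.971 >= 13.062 False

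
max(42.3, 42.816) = 42.816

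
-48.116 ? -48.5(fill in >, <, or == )>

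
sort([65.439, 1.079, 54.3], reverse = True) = [65.439, 54.3, 1.079]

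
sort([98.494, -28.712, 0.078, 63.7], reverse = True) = [98.494, 63.7, 0.078, -28.712]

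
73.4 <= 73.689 True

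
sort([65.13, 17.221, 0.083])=[0.083, 17.221, 65.13]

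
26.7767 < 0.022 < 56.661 False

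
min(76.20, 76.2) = 76.20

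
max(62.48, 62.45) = 62.48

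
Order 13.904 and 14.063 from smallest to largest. 13.904,14.063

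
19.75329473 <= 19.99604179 True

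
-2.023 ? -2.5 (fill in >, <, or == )>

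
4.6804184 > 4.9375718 False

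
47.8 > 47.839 False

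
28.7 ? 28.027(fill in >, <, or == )>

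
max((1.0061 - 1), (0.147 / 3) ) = 0.049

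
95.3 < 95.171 False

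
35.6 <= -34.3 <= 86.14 False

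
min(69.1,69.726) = 69.1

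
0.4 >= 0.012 True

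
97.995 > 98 False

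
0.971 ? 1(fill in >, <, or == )<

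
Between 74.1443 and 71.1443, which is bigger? 74.1443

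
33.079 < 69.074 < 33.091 False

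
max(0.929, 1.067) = 1.067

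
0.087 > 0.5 False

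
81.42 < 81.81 True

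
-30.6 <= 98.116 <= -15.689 False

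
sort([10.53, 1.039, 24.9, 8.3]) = [1.039, 8.3, 10.53, 24.9]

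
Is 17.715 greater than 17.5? Yes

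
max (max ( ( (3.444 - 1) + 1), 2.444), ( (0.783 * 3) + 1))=3.444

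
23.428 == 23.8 False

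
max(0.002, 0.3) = 0.3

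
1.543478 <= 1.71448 True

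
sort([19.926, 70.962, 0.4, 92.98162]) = [0.4, 19.926, 70.962, 92.98162]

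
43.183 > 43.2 False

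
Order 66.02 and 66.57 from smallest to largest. 66.02, 66.57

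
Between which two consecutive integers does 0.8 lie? 0 and 1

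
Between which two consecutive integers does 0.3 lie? 0 and 1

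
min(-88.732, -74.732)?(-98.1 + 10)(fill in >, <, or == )<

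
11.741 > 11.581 True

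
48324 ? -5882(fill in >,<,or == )>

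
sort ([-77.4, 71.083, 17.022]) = [-77.4, 17.022, 71.083]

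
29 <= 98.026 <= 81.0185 False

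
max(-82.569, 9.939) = 9.939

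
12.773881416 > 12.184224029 True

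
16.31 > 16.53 False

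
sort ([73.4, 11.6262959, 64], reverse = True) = [73.4, 64, 11.6262959]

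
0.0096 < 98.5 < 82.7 False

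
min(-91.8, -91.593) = -91.8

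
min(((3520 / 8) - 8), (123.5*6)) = 432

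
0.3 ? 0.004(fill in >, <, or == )>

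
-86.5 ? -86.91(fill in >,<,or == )>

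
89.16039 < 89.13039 False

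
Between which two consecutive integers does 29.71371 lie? 29 and 30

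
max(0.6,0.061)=0.6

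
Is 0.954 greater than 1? No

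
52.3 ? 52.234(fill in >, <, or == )>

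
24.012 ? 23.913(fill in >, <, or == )>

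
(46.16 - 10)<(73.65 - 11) True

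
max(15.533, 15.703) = 15.703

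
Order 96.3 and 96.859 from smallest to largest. 96.3, 96.859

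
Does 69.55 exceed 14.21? Yes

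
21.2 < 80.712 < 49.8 False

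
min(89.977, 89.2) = 89.2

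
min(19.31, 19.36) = 19.31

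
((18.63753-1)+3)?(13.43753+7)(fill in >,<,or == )>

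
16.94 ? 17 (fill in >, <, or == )<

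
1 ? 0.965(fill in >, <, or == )>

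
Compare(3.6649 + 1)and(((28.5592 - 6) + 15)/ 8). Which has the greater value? (((28.5592 - 6) + 15)/ 8)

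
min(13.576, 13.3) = 13.3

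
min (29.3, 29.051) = 29.051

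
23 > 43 False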